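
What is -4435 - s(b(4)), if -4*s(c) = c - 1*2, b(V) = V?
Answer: -8869/2 ≈ -4434.5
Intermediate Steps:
s(c) = ½ - c/4 (s(c) = -(c - 1*2)/4 = -(c - 2)/4 = -(-2 + c)/4 = ½ - c/4)
-4435 - s(b(4)) = -4435 - (½ - ¼*4) = -4435 - (½ - 1) = -4435 - 1*(-½) = -4435 + ½ = -8869/2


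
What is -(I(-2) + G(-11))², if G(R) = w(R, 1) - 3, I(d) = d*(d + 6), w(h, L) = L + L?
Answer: -81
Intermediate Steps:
w(h, L) = 2*L
I(d) = d*(6 + d)
G(R) = -1 (G(R) = 2*1 - 3 = 2 - 3 = -1)
-(I(-2) + G(-11))² = -(-2*(6 - 2) - 1)² = -(-2*4 - 1)² = -(-8 - 1)² = -1*(-9)² = -1*81 = -81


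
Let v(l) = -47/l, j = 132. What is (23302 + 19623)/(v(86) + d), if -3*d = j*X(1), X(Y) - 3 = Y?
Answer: -3691550/15183 ≈ -243.14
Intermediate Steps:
X(Y) = 3 + Y
d = -176 (d = -44*(3 + 1) = -44*4 = -1/3*528 = -176)
(23302 + 19623)/(v(86) + d) = (23302 + 19623)/(-47/86 - 176) = 42925/(-47*1/86 - 176) = 42925/(-47/86 - 176) = 42925/(-15183/86) = 42925*(-86/15183) = -3691550/15183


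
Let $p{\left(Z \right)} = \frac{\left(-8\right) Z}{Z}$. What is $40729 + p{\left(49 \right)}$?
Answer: $40721$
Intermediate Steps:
$p{\left(Z \right)} = -8$
$40729 + p{\left(49 \right)} = 40729 - 8 = 40721$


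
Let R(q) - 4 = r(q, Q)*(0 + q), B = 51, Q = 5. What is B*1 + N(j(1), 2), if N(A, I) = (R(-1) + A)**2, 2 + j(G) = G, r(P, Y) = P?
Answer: 67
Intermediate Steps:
j(G) = -2 + G
R(q) = 4 + q**2 (R(q) = 4 + q*(0 + q) = 4 + q*q = 4 + q**2)
N(A, I) = (5 + A)**2 (N(A, I) = ((4 + (-1)**2) + A)**2 = ((4 + 1) + A)**2 = (5 + A)**2)
B*1 + N(j(1), 2) = 51*1 + (5 + (-2 + 1))**2 = 51 + (5 - 1)**2 = 51 + 4**2 = 51 + 16 = 67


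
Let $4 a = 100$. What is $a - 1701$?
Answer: $-1676$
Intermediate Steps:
$a = 25$ ($a = \frac{1}{4} \cdot 100 = 25$)
$a - 1701 = 25 - 1701 = -1676$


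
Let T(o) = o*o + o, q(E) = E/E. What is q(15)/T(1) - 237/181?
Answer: -293/362 ≈ -0.80939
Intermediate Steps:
q(E) = 1
T(o) = o + o² (T(o) = o² + o = o + o²)
q(15)/T(1) - 237/181 = 1/(1*(1 + 1)) - 237/181 = 1/(1*2) - 237*1/181 = 1/2 - 237/181 = 1*(½) - 237/181 = ½ - 237/181 = -293/362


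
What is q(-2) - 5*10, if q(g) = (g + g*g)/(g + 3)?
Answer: -48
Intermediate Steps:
q(g) = (g + g²)/(3 + g)
q(-2) - 5*10 = -2*(1 - 2)/(3 - 2) - 5*10 = -2*(-1)/1 - 50 = -2*1*(-1) - 50 = 2 - 50 = -48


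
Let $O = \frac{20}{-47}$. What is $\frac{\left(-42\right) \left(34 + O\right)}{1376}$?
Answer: $- \frac{16569}{16168} \approx -1.0248$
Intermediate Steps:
$O = - \frac{20}{47}$ ($O = 20 \left(- \frac{1}{47}\right) = - \frac{20}{47} \approx -0.42553$)
$\frac{\left(-42\right) \left(34 + O\right)}{1376} = \frac{\left(-42\right) \left(34 - \frac{20}{47}\right)}{1376} = \left(-42\right) \frac{1578}{47} \cdot \frac{1}{1376} = \left(- \frac{66276}{47}\right) \frac{1}{1376} = - \frac{16569}{16168}$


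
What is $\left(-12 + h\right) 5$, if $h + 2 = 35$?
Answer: $105$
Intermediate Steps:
$h = 33$ ($h = -2 + 35 = 33$)
$\left(-12 + h\right) 5 = \left(-12 + 33\right) 5 = 21 \cdot 5 = 105$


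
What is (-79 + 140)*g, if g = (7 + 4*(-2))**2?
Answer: 61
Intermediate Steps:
g = 1 (g = (7 - 8)**2 = (-1)**2 = 1)
(-79 + 140)*g = (-79 + 140)*1 = 61*1 = 61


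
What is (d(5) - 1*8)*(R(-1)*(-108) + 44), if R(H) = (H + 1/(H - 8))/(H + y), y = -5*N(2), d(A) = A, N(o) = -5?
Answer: -147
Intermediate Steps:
y = 25 (y = -5*(-5) = 25)
R(H) = (H + 1/(-8 + H))/(25 + H) (R(H) = (H + 1/(H - 8))/(H + 25) = (H + 1/(-8 + H))/(25 + H))
(d(5) - 1*8)*(R(-1)*(-108) + 44) = (5 - 1*8)*(((1 + (-1)² - 8*(-1))/(-200 + (-1)² + 17*(-1)))*(-108) + 44) = (5 - 8)*(((1 + 1 + 8)/(-200 + 1 - 17))*(-108) + 44) = -3*((10/(-216))*(-108) + 44) = -3*(-1/216*10*(-108) + 44) = -3*(-5/108*(-108) + 44) = -3*(5 + 44) = -3*49 = -147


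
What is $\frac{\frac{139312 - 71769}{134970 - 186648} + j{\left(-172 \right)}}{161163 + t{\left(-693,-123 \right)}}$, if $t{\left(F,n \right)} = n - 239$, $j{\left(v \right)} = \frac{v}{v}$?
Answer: $- \frac{15865}{8309874078} \approx -1.9092 \cdot 10^{-6}$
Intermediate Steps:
$j{\left(v \right)} = 1$
$t{\left(F,n \right)} = -239 + n$
$\frac{\frac{139312 - 71769}{134970 - 186648} + j{\left(-172 \right)}}{161163 + t{\left(-693,-123 \right)}} = \frac{\frac{139312 - 71769}{134970 - 186648} + 1}{161163 - 362} = \frac{\frac{67543}{-51678} + 1}{161163 - 362} = \frac{67543 \left(- \frac{1}{51678}\right) + 1}{160801} = \left(- \frac{67543}{51678} + 1\right) \frac{1}{160801} = \left(- \frac{15865}{51678}\right) \frac{1}{160801} = - \frac{15865}{8309874078}$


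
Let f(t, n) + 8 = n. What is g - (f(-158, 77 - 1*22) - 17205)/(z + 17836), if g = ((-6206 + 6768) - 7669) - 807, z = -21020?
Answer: -12607667/1592 ≈ -7919.4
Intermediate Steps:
f(t, n) = -8 + n
g = -7914 (g = (562 - 7669) - 807 = -7107 - 807 = -7914)
g - (f(-158, 77 - 1*22) - 17205)/(z + 17836) = -7914 - ((-8 + (77 - 1*22)) - 17205)/(-21020 + 17836) = -7914 - ((-8 + (77 - 22)) - 17205)/(-3184) = -7914 - ((-8 + 55) - 17205)*(-1)/3184 = -7914 - (47 - 17205)*(-1)/3184 = -7914 - (-17158)*(-1)/3184 = -7914 - 1*8579/1592 = -7914 - 8579/1592 = -12607667/1592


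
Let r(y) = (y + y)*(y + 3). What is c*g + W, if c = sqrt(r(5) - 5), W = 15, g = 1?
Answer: 15 + 5*sqrt(3) ≈ 23.660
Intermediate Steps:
r(y) = 2*y*(3 + y) (r(y) = (2*y)*(3 + y) = 2*y*(3 + y))
c = 5*sqrt(3) (c = sqrt(2*5*(3 + 5) - 5) = sqrt(2*5*8 - 5) = sqrt(80 - 5) = sqrt(75) = 5*sqrt(3) ≈ 8.6602)
c*g + W = (5*sqrt(3))*1 + 15 = 5*sqrt(3) + 15 = 15 + 5*sqrt(3)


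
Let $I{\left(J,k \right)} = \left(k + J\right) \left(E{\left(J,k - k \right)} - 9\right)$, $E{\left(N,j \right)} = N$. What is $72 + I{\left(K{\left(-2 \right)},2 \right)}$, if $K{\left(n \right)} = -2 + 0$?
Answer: $72$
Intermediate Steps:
$K{\left(n \right)} = -2$
$I{\left(J,k \right)} = \left(-9 + J\right) \left(J + k\right)$ ($I{\left(J,k \right)} = \left(k + J\right) \left(J - 9\right) = \left(J + k\right) \left(-9 + J\right) = \left(-9 + J\right) \left(J + k\right)$)
$72 + I{\left(K{\left(-2 \right)},2 \right)} = 72 - \left(4 - 4\right) = 72 + \left(4 + 18 - 18 - 4\right) = 72 + 0 = 72$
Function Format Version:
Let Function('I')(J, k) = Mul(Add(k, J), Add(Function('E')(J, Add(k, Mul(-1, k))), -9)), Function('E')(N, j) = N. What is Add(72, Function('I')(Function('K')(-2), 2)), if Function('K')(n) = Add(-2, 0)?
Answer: 72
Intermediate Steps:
Function('K')(n) = -2
Function('I')(J, k) = Mul(Add(-9, J), Add(J, k)) (Function('I')(J, k) = Mul(Add(k, J), Add(J, -9)) = Mul(Add(J, k), Add(-9, J)) = Mul(Add(-9, J), Add(J, k)))
Add(72, Function('I')(Function('K')(-2), 2)) = Add(72, Add(Pow(-2, 2), Mul(-9, -2), Mul(-9, 2), Mul(-2, 2))) = Add(72, Add(4, 18, -18, -4)) = Add(72, 0) = 72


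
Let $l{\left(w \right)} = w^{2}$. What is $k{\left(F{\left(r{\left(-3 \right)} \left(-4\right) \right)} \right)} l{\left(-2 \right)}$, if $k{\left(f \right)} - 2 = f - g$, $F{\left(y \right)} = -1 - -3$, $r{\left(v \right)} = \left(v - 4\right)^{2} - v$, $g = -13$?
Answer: $68$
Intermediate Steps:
$r{\left(v \right)} = \left(-4 + v\right)^{2} - v$
$F{\left(y \right)} = 2$ ($F{\left(y \right)} = -1 + 3 = 2$)
$k{\left(f \right)} = 15 + f$ ($k{\left(f \right)} = 2 + \left(f - -13\right) = 2 + \left(f + 13\right) = 2 + \left(13 + f\right) = 15 + f$)
$k{\left(F{\left(r{\left(-3 \right)} \left(-4\right) \right)} \right)} l{\left(-2 \right)} = \left(15 + 2\right) \left(-2\right)^{2} = 17 \cdot 4 = 68$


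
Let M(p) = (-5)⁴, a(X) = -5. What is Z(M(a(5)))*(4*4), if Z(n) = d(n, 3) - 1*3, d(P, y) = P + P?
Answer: 19952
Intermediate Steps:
d(P, y) = 2*P
M(p) = 625
Z(n) = -3 + 2*n (Z(n) = 2*n - 1*3 = 2*n - 3 = -3 + 2*n)
Z(M(a(5)))*(4*4) = (-3 + 2*625)*(4*4) = (-3 + 1250)*16 = 1247*16 = 19952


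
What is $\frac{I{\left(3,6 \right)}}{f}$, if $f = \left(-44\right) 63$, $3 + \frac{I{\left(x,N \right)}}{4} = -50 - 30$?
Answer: $\frac{83}{693} \approx 0.11977$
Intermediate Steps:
$I{\left(x,N \right)} = -332$ ($I{\left(x,N \right)} = -12 + 4 \left(-50 - 30\right) = -12 + 4 \left(-80\right) = -12 - 320 = -332$)
$f = -2772$
$\frac{I{\left(3,6 \right)}}{f} = - \frac{332}{-2772} = \left(-332\right) \left(- \frac{1}{2772}\right) = \frac{83}{693}$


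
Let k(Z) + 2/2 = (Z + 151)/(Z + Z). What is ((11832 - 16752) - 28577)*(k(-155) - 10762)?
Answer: 55881805711/155 ≈ 3.6053e+8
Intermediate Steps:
k(Z) = -1 + (151 + Z)/(2*Z) (k(Z) = -1 + (Z + 151)/(Z + Z) = -1 + (151 + Z)/((2*Z)) = -1 + (151 + Z)*(1/(2*Z)) = -1 + (151 + Z)/(2*Z))
((11832 - 16752) - 28577)*(k(-155) - 10762) = ((11832 - 16752) - 28577)*((½)*(151 - 1*(-155))/(-155) - 10762) = (-4920 - 28577)*((½)*(-1/155)*(151 + 155) - 10762) = -33497*((½)*(-1/155)*306 - 10762) = -33497*(-153/155 - 10762) = -33497*(-1668263/155) = 55881805711/155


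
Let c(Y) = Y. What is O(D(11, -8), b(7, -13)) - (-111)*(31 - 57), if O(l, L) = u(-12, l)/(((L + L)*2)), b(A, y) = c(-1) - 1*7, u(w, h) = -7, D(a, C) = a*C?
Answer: -92345/32 ≈ -2885.8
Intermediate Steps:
D(a, C) = C*a
b(A, y) = -8 (b(A, y) = -1 - 1*7 = -1 - 7 = -8)
O(l, L) = -7/(4*L) (O(l, L) = -7*1/(2*(L + L)) = -7*1/(4*L) = -7/(4*L))
O(D(11, -8), b(7, -13)) - (-111)*(31 - 57) = -7/4/(-8) - (-111)*(31 - 57) = -7/4*(-⅛) - (-111)*(-26) = 7/32 - 1*2886 = 7/32 - 2886 = -92345/32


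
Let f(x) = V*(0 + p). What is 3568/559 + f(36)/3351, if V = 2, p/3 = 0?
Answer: 3568/559 ≈ 6.3828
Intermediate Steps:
p = 0 (p = 3*0 = 0)
f(x) = 0 (f(x) = 2*(0 + 0) = 2*0 = 0)
3568/559 + f(36)/3351 = 3568/559 + 0/3351 = 3568*(1/559) + 0*(1/3351) = 3568/559 + 0 = 3568/559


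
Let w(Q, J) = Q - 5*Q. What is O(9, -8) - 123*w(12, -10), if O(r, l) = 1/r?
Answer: 53137/9 ≈ 5904.1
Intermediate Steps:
w(Q, J) = -4*Q
O(9, -8) - 123*w(12, -10) = 1/9 - (-492)*12 = 1/9 - 123*(-48) = 1/9 + 5904 = 53137/9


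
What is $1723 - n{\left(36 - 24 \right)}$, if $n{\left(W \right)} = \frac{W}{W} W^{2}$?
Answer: $1579$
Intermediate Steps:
$n{\left(W \right)} = W^{2}$ ($n{\left(W \right)} = 1 W^{2} = W^{2}$)
$1723 - n{\left(36 - 24 \right)} = 1723 - \left(36 - 24\right)^{2} = 1723 - 12^{2} = 1723 - 144 = 1579$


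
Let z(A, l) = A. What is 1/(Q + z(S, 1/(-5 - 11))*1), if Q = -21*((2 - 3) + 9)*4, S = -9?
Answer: -1/681 ≈ -0.0014684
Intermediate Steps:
Q = -672 (Q = -21*(-1 + 9)*4 = -21*8*4 = -168*4 = -672)
1/(Q + z(S, 1/(-5 - 11))*1) = 1/(-672 - 9*1) = 1/(-672 - 9) = 1/(-681) = -1/681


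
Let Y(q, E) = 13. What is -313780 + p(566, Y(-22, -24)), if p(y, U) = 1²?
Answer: -313779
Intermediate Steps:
p(y, U) = 1
-313780 + p(566, Y(-22, -24)) = -313780 + 1 = -313779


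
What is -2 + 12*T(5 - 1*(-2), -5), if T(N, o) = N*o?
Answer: -422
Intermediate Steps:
-2 + 12*T(5 - 1*(-2), -5) = -2 + 12*((5 - 1*(-2))*(-5)) = -2 + 12*((5 + 2)*(-5)) = -2 + 12*(7*(-5)) = -2 + 12*(-35) = -2 - 420 = -422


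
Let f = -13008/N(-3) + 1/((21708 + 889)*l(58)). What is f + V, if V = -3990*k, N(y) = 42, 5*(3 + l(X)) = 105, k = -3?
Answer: 33199422019/2847222 ≈ 11660.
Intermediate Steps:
l(X) = 18 (l(X) = -3 + (⅕)*105 = -3 + 21 = 18)
V = 11970 (V = -3990*(-3) = 11970)
f = -881825321/2847222 (f = -13008/42 + 1/((21708 + 889)*18) = -13008*1/42 + (1/18)/22597 = -2168/7 + (1/22597)*(1/18) = -2168/7 + 1/406746 = -881825321/2847222 ≈ -309.71)
f + V = -881825321/2847222 + 11970 = 33199422019/2847222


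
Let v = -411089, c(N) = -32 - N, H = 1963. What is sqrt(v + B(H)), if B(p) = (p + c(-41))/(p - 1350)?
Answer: I*sqrt(154473293605)/613 ≈ 641.16*I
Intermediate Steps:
B(p) = (9 + p)/(-1350 + p) (B(p) = (p + (-32 - 1*(-41)))/(p - 1350) = (p + (-32 + 41))/(-1350 + p) = (p + 9)/(-1350 + p) = (9 + p)/(-1350 + p))
sqrt(v + B(H)) = sqrt(-411089 + (9 + 1963)/(-1350 + 1963)) = sqrt(-411089 + 1972/613) = sqrt(-251995585/613) = I*sqrt(154473293605)/613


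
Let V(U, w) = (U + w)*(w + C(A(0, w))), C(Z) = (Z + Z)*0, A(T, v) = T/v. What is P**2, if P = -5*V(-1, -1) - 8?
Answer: 324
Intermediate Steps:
C(Z) = 0 (C(Z) = (2*Z)*0 = 0)
V(U, w) = w*(U + w) (V(U, w) = (U + w)*(w + 0) = (U + w)*w = w*(U + w))
P = -18 (P = -(-5)*(-1 - 1) - 8 = -(-5)*(-2) - 8 = -5*2 - 8 = -10 - 8 = -18)
P**2 = (-18)**2 = 324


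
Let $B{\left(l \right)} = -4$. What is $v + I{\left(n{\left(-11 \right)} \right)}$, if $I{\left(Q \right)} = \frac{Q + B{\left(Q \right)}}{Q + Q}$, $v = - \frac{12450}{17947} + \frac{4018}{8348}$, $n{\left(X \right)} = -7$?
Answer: $\frac{150316920}{262187723} \approx 0.57332$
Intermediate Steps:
$v = - \frac{15910777}{74910778}$ ($v = \left(-12450\right) \frac{1}{17947} + 4018 \cdot \frac{1}{8348} = - \frac{12450}{17947} + \frac{2009}{4174} = - \frac{15910777}{74910778} \approx -0.2124$)
$I{\left(Q \right)} = \frac{-4 + Q}{2 Q}$ ($I{\left(Q \right)} = \frac{Q - 4}{Q + Q} = \frac{-4 + Q}{2 Q}$)
$v + I{\left(n{\left(-11 \right)} \right)} = - \frac{15910777}{74910778} + \frac{-4 - 7}{2 \left(-7\right)} = - \frac{15910777}{74910778} + \frac{1}{2} \left(- \frac{1}{7}\right) \left(-11\right) = - \frac{15910777}{74910778} + \frac{11}{14} = \frac{150316920}{262187723}$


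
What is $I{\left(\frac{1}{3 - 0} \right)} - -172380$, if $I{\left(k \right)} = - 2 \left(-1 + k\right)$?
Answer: $\frac{517144}{3} \approx 1.7238 \cdot 10^{5}$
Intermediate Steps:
$I{\left(k \right)} = 2 - 2 k$
$I{\left(\frac{1}{3 - 0} \right)} - -172380 = \left(2 - \frac{2}{3 - 0}\right) - -172380 = \left(2 - \frac{2}{3 + 0}\right) + 172380 = \left(2 - \frac{2}{3}\right) + 172380 = \frac{4}{3} + 172380 = \frac{517144}{3}$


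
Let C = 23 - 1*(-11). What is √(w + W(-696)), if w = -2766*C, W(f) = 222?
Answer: I*√93822 ≈ 306.3*I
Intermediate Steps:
C = 34 (C = 23 + 11 = 34)
w = -94044 (w = -2766*34 = -94044)
√(w + W(-696)) = √(-94044 + 222) = √(-93822) = I*√93822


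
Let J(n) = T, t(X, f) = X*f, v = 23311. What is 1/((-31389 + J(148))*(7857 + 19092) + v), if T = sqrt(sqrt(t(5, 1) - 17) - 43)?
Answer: 1/(-845878850 + 26949*sqrt(-43 + 2*I*sqrt(3))) ≈ -1.1822e-9 - 2.47e-13*I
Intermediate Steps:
T = sqrt(-43 + 2*I*sqrt(3)) (T = sqrt(sqrt(5*1 - 17) - 43) = sqrt(sqrt(5 - 17) - 43) = sqrt(sqrt(-12) - 43) = sqrt(2*I*sqrt(3) - 43) = sqrt(-43 + 2*I*sqrt(3)) ≈ 0.26392 + 6.5627*I)
J(n) = sqrt(-43 + 2*I*sqrt(3))
1/((-31389 + J(148))*(7857 + 19092) + v) = 1/((-31389 + sqrt(-43 + 2*I*sqrt(3)))*(7857 + 19092) + 23311) = 1/((-31389 + sqrt(-43 + 2*I*sqrt(3)))*26949 + 23311) = 1/((-845902161 + 26949*sqrt(-43 + 2*I*sqrt(3))) + 23311) = 1/(-845878850 + 26949*sqrt(-43 + 2*I*sqrt(3)))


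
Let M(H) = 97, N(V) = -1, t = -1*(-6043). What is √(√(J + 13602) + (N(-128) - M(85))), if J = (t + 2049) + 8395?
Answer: √(-98 + √30089) ≈ 8.6869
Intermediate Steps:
t = 6043
J = 16487 (J = (6043 + 2049) + 8395 = 8092 + 8395 = 16487)
√(√(J + 13602) + (N(-128) - M(85))) = √(√(16487 + 13602) + (-1 - 1*97)) = √(√30089 + (-1 - 97)) = √(√30089 - 98) = √(-98 + √30089)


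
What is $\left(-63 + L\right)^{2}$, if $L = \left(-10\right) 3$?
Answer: $8649$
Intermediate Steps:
$L = -30$
$\left(-63 + L\right)^{2} = \left(-63 - 30\right)^{2} = \left(-93\right)^{2} = 8649$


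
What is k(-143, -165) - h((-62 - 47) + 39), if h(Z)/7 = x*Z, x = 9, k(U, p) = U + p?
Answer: 4102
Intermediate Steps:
h(Z) = 63*Z (h(Z) = 7*(9*Z) = 63*Z)
k(-143, -165) - h((-62 - 47) + 39) = (-143 - 165) - 63*((-62 - 47) + 39) = -308 - 63*(-109 + 39) = -308 - 63*(-70) = -308 - 1*(-4410) = -308 + 4410 = 4102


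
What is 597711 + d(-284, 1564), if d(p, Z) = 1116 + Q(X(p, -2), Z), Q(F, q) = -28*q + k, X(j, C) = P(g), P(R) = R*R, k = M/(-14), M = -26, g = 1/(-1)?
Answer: 3885258/7 ≈ 5.5504e+5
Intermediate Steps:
g = -1
k = 13/7 (k = -26/(-14) = -26*(-1/14) = 13/7 ≈ 1.8571)
P(R) = R**2
X(j, C) = 1 (X(j, C) = (-1)**2 = 1)
Q(F, q) = 13/7 - 28*q (Q(F, q) = -28*q + 13/7 = 13/7 - 28*q)
d(p, Z) = 7825/7 - 28*Z (d(p, Z) = 1116 + (13/7 - 28*Z) = 7825/7 - 28*Z)
597711 + d(-284, 1564) = 597711 + (7825/7 - 28*1564) = 597711 + (7825/7 - 43792) = 597711 - 298719/7 = 3885258/7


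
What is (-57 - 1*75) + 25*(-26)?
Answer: -782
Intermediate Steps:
(-57 - 1*75) + 25*(-26) = (-57 - 75) - 650 = -132 - 650 = -782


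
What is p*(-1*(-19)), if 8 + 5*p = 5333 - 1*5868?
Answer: -10317/5 ≈ -2063.4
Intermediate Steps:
p = -543/5 (p = -8/5 + (5333 - 1*5868)/5 = -8/5 + (5333 - 5868)/5 = -8/5 + (1/5)*(-535) = -8/5 - 107 = -543/5 ≈ -108.60)
p*(-1*(-19)) = -(-543)*(-19)/5 = -543/5*19 = -10317/5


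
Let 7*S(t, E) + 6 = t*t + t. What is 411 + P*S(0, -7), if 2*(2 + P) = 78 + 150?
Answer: 315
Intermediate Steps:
S(t, E) = -6/7 + t/7 + t²/7 (S(t, E) = -6/7 + (t*t + t)/7 = -6/7 + (t² + t)/7 = -6/7 + (t + t²)/7 = -6/7 + (t/7 + t²/7) = -6/7 + t/7 + t²/7)
P = 112 (P = -2 + (78 + 150)/2 = -2 + (½)*228 = -2 + 114 = 112)
411 + P*S(0, -7) = 411 + 112*(-6/7 + (⅐)*0 + (⅐)*0²) = 411 + 112*(-6/7 + 0 + (⅐)*0) = 411 + 112*(-6/7 + 0 + 0) = 411 + 112*(-6/7) = 411 - 96 = 315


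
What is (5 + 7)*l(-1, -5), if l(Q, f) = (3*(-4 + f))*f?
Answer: 1620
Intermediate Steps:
l(Q, f) = f*(-12 + 3*f) (l(Q, f) = (-12 + 3*f)*f = f*(-12 + 3*f))
(5 + 7)*l(-1, -5) = (5 + 7)*(3*(-5)*(-4 - 5)) = 12*(3*(-5)*(-9)) = 12*135 = 1620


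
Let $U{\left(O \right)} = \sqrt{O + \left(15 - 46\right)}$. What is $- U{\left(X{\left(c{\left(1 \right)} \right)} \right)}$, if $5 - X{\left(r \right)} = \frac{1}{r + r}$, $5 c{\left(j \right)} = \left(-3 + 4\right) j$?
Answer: $- \frac{i \sqrt{114}}{2} \approx - 5.3385 i$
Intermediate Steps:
$c{\left(j \right)} = \frac{j}{5}$ ($c{\left(j \right)} = \frac{\left(-3 + 4\right) j}{5} = \frac{1 j}{5} = \frac{j}{5}$)
$X{\left(r \right)} = 5 - \frac{1}{2 r}$ ($X{\left(r \right)} = 5 - \frac{1}{r + r} = 5 - \frac{1}{2 r}$)
$U{\left(O \right)} = \sqrt{-31 + O}$ ($U{\left(O \right)} = \sqrt{O - 31} = \sqrt{-31 + O}$)
$- U{\left(X{\left(c{\left(1 \right)} \right)} \right)} = - \sqrt{-31 + \left(5 - \frac{1}{2 \cdot \frac{1}{5} \cdot 1}\right)} = - \sqrt{-31 + \left(5 - \frac{\frac{1}{\frac{1}{5}}}{2}\right)} = - \sqrt{-31 + \left(5 - \frac{5}{2}\right)} = - \sqrt{-31 + \frac{5}{2}} = - \sqrt{- \frac{57}{2}} = - \frac{i \sqrt{114}}{2}$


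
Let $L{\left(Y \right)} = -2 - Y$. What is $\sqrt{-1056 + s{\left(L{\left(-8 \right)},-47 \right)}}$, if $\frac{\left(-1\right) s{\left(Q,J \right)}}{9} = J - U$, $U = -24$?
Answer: $i \sqrt{849} \approx 29.138 i$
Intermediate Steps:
$s{\left(Q,J \right)} = -216 - 9 J$ ($s{\left(Q,J \right)} = - 9 \left(J - -24\right) = - 9 \left(J + 24\right) = - 9 \left(24 + J\right) = -216 - 9 J$)
$\sqrt{-1056 + s{\left(L{\left(-8 \right)},-47 \right)}} = \sqrt{-1056 - -207} = \sqrt{-1056 + \left(-216 + 423\right)} = \sqrt{-1056 + 207} = \sqrt{-849} = i \sqrt{849}$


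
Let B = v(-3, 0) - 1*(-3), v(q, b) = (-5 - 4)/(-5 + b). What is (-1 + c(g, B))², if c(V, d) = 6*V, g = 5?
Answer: 841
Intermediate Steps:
v(q, b) = -9/(-5 + b)
B = 24/5 (B = -9/(-5 + 0) - 1*(-3) = -9/(-5) + 3 = -9*(-⅕) + 3 = 9/5 + 3 = 24/5 ≈ 4.8000)
(-1 + c(g, B))² = (-1 + 6*5)² = (-1 + 30)² = 29² = 841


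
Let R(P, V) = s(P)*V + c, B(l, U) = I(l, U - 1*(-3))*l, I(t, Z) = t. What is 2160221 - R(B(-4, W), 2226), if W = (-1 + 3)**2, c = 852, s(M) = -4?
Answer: 2168273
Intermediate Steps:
W = 4 (W = 2**2 = 4)
B(l, U) = l**2 (B(l, U) = l*l = l**2)
R(P, V) = 852 - 4*V (R(P, V) = -4*V + 852 = 852 - 4*V)
2160221 - R(B(-4, W), 2226) = 2160221 - (852 - 4*2226) = 2160221 - (852 - 8904) = 2160221 - 1*(-8052) = 2160221 + 8052 = 2168273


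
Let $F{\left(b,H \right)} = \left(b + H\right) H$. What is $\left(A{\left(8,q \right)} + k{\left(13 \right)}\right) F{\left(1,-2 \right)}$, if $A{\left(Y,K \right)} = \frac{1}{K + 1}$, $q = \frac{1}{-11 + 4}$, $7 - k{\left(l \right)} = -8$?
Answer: $\frac{97}{3} \approx 32.333$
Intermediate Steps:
$k{\left(l \right)} = 15$ ($k{\left(l \right)} = 7 - -8 = 7 + 8 = 15$)
$q = - \frac{1}{7}$ ($q = \frac{1}{-7} = - \frac{1}{7} \approx -0.14286$)
$F{\left(b,H \right)} = H \left(H + b\right)$ ($F{\left(b,H \right)} = \left(H + b\right) H = H \left(H + b\right)$)
$A{\left(Y,K \right)} = \frac{1}{1 + K}$
$\left(A{\left(8,q \right)} + k{\left(13 \right)}\right) F{\left(1,-2 \right)} = \left(\frac{1}{1 - \frac{1}{7}} + 15\right) \left(- 2 \left(-2 + 1\right)\right) = \left(\frac{1}{\frac{6}{7}} + 15\right) \left(\left(-2\right) \left(-1\right)\right) = \left(\frac{7}{6} + 15\right) 2 = \frac{97}{6} \cdot 2 = \frac{97}{3}$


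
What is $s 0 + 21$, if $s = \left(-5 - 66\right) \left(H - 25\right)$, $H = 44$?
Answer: $21$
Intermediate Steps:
$s = -1349$ ($s = \left(-5 - 66\right) \left(44 - 25\right) = \left(-71\right) 19 = -1349$)
$s 0 + 21 = \left(-1349\right) 0 + 21 = 0 + 21 = 21$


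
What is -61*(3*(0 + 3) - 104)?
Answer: 5795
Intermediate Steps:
-61*(3*(0 + 3) - 104) = -61*(3*3 - 104) = -61*(9 - 104) = -61*(-95) = 5795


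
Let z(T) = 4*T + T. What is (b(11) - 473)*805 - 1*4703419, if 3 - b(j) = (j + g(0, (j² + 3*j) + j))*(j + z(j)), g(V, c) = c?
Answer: -14432649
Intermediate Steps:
z(T) = 5*T
b(j) = 3 - 6*j*(j² + 5*j) (b(j) = 3 - (j + ((j² + 3*j) + j))*(j + 5*j) = 3 - (j + (j² + 4*j))*6*j = 3 - (j² + 5*j)*6*j = 3 - 6*j*(j² + 5*j))
(b(11) - 473)*805 - 1*4703419 = ((3 - 30*11² - 6*11³) - 473)*805 - 1*4703419 = ((3 - 30*121 - 6*1331) - 473)*805 - 4703419 = ((3 - 3630 - 7986) - 473)*805 - 4703419 = (-11613 - 473)*805 - 4703419 = -12086*805 - 4703419 = -9729230 - 4703419 = -14432649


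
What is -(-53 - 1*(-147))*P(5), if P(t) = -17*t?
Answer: 7990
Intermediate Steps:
-(-53 - 1*(-147))*P(5) = -(-53 - 1*(-147))*(-17*5) = -(-53 + 147)*(-85) = -94*(-85) = -1*(-7990) = 7990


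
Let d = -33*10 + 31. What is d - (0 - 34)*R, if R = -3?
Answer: -401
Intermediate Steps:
d = -299 (d = -330 + 31 = -299)
d - (0 - 34)*R = -299 - (0 - 34)*(-3) = -299 - (-34)*(-3) = -299 - 1*102 = -299 - 102 = -401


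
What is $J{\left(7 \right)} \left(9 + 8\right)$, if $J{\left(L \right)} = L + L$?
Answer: $238$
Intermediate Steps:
$J{\left(L \right)} = 2 L$
$J{\left(7 \right)} \left(9 + 8\right) = 2 \cdot 7 \left(9 + 8\right) = 14 \cdot 17 = 238$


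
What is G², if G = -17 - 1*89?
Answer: 11236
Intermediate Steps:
G = -106 (G = -17 - 89 = -106)
G² = (-106)² = 11236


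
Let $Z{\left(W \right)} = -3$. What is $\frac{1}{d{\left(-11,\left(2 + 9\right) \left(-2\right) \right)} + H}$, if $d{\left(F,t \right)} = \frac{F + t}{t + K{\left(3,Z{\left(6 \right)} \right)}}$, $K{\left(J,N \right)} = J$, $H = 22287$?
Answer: $\frac{19}{423486} \approx 4.4866 \cdot 10^{-5}$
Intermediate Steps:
$d{\left(F,t \right)} = \frac{F + t}{3 + t}$ ($d{\left(F,t \right)} = \frac{F + t}{t + 3} = \frac{F + t}{3 + t}$)
$\frac{1}{d{\left(-11,\left(2 + 9\right) \left(-2\right) \right)} + H} = \frac{1}{\frac{-11 + \left(2 + 9\right) \left(-2\right)}{3 + \left(2 + 9\right) \left(-2\right)} + 22287} = \frac{1}{\frac{-11 + 11 \left(-2\right)}{3 + 11 \left(-2\right)} + 22287} = \frac{1}{\frac{-11 - 22}{3 - 22} + 22287} = \frac{1}{\frac{1}{-19} \left(-33\right) + 22287} = \frac{1}{\left(- \frac{1}{19}\right) \left(-33\right) + 22287} = \frac{1}{\frac{33}{19} + 22287} = \frac{1}{\frac{423486}{19}} = \frac{19}{423486}$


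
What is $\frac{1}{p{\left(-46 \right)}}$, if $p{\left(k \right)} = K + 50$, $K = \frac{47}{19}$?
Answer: $\frac{19}{997} \approx 0.019057$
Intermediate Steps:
$K = \frac{47}{19}$ ($K = 47 \cdot \frac{1}{19} = \frac{47}{19} \approx 2.4737$)
$p{\left(k \right)} = \frac{997}{19}$ ($p{\left(k \right)} = \frac{47}{19} + 50 = \frac{997}{19}$)
$\frac{1}{p{\left(-46 \right)}} = \frac{1}{\frac{997}{19}} = \frac{19}{997}$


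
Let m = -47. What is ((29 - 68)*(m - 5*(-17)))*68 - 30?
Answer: -100806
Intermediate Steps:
((29 - 68)*(m - 5*(-17)))*68 - 30 = ((29 - 68)*(-47 - 5*(-17)))*68 - 30 = -39*(-47 + 85)*68 - 30 = -39*38*68 - 30 = -1482*68 - 30 = -100776 - 30 = -100806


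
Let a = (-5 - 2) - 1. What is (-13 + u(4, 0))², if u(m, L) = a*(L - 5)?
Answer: 729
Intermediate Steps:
a = -8 (a = -7 - 1 = -8)
u(m, L) = 40 - 8*L (u(m, L) = -8*(L - 5) = -8*(-5 + L) = 40 - 8*L)
(-13 + u(4, 0))² = (-13 + (40 - 8*0))² = (-13 + (40 + 0))² = (-13 + 40)² = 27² = 729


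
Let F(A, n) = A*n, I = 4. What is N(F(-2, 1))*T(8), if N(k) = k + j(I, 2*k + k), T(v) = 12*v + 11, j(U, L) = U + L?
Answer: -428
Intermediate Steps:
j(U, L) = L + U
T(v) = 11 + 12*v
N(k) = 4 + 4*k (N(k) = k + ((2*k + k) + 4) = k + (3*k + 4) = k + (4 + 3*k) = 4 + 4*k)
N(F(-2, 1))*T(8) = (4 + 4*(-2*1))*(11 + 12*8) = (4 + 4*(-2))*(11 + 96) = (4 - 8)*107 = -4*107 = -428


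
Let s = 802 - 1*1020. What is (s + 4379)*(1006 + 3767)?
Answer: 19860453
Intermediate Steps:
s = -218 (s = 802 - 1020 = -218)
(s + 4379)*(1006 + 3767) = (-218 + 4379)*(1006 + 3767) = 4161*4773 = 19860453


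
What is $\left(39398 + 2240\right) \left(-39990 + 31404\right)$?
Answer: $-357503868$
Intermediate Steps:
$\left(39398 + 2240\right) \left(-39990 + 31404\right) = 41638 \left(-8586\right) = -357503868$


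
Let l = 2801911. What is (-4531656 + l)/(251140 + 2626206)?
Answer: -1729745/2877346 ≈ -0.60116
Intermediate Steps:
(-4531656 + l)/(251140 + 2626206) = (-4531656 + 2801911)/(251140 + 2626206) = -1729745/2877346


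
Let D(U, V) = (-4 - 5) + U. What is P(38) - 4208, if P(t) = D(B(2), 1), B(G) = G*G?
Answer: -4213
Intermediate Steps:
B(G) = G²
D(U, V) = -9 + U
P(t) = -5 (P(t) = -9 + 2² = -9 + 4 = -5)
P(38) - 4208 = -5 - 4208 = -4213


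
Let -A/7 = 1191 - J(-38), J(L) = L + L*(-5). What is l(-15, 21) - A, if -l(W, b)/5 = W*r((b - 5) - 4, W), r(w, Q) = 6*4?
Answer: 9073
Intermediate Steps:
r(w, Q) = 24
l(W, b) = -120*W (l(W, b) = -5*W*24 = -120*W)
J(L) = -4*L (J(L) = L - 5*L = -4*L)
A = -7273 (A = -7*(1191 - (-4)*(-38)) = -7*(1191 - 1*152) = -7*(1191 - 152) = -7*1039 = -7273)
l(-15, 21) - A = -120*(-15) - 1*(-7273) = 1800 + 7273 = 9073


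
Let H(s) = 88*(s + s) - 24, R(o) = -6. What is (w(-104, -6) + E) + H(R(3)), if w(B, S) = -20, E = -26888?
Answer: -27988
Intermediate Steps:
H(s) = -24 + 176*s (H(s) = 88*(2*s) - 24 = 176*s - 24 = -24 + 176*s)
(w(-104, -6) + E) + H(R(3)) = (-20 - 26888) + (-24 + 176*(-6)) = -26908 + (-24 - 1056) = -26908 - 1080 = -27988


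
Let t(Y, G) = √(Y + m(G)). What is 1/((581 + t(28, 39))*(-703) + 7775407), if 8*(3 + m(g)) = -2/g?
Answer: 1149246384/8466454811137285 + 1406*√152061/8466454811137285 ≈ 1.3581e-7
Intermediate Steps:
m(g) = -3 - 1/(4*g) (m(g) = -3 + (-2/g)/8 = -3 - 1/(4*g))
t(Y, G) = √(-3 + Y - 1/(4*G)) (t(Y, G) = √(Y + (-3 - 1/(4*G))) = √(-3 + Y - 1/(4*G)))
1/((581 + t(28, 39))*(-703) + 7775407) = 1/((581 + √(-12 - 1/39 + 4*28)/2)*(-703) + 7775407) = 1/((581 + √(-12 - 1*1/39 + 112)/2)*(-703) + 7775407) = 1/((581 + √(-12 - 1/39 + 112)/2)*(-703) + 7775407) = 1/((581 + √(3899/39)/2)*(-703) + 7775407) = 1/((581 + (√152061/39)/2)*(-703) + 7775407) = 1/((581 + √152061/78)*(-703) + 7775407) = 1/((-408443 - 703*√152061/78) + 7775407) = 1/(7366964 - 703*√152061/78)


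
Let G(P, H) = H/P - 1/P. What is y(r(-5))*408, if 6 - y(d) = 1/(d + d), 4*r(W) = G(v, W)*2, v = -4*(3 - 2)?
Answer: 2176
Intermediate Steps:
v = -4 (v = -4*1 = -4)
G(P, H) = -1/P + H/P
r(W) = ⅛ - W/8 (r(W) = (((-1 + W)/(-4))*2)/4 = (-(-1 + W)/4*2)/4 = ((¼ - W/4)*2)/4 = (½ - W/2)/4 = ⅛ - W/8)
y(d) = 6 - 1/(2*d) (y(d) = 6 - 1/(d + d) = 6 - 1/(2*d))
y(r(-5))*408 = (6 - 1/(2*(⅛ - ⅛*(-5))))*408 = (6 - 1/(2*(⅛ + 5/8)))*408 = (6 - 1/(2*¾))*408 = (6 - ½*4/3)*408 = (6 - ⅔)*408 = (16/3)*408 = 2176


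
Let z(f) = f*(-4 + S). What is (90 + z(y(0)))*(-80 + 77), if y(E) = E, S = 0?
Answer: -270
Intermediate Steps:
z(f) = -4*f (z(f) = f*(-4 + 0) = f*(-4) = -4*f)
(90 + z(y(0)))*(-80 + 77) = (90 - 4*0)*(-80 + 77) = (90 + 0)*(-3) = 90*(-3) = -270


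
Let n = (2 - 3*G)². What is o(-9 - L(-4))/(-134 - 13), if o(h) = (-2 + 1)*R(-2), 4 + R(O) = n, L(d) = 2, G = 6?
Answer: 12/7 ≈ 1.7143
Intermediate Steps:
n = 256 (n = (2 - 3*6)² = (2 - 18)² = (-16)² = 256)
R(O) = 252 (R(O) = -4 + 256 = 252)
o(h) = -252 (o(h) = (-2 + 1)*252 = -1*252 = -252)
o(-9 - L(-4))/(-134 - 13) = -252/(-134 - 13) = -252/(-147) = -1/147*(-252) = 12/7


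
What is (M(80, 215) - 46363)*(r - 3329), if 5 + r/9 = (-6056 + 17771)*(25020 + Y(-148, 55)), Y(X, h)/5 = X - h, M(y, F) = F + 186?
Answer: -116328158221562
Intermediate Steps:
M(y, F) = 186 + F
Y(X, h) = -5*h + 5*X (Y(X, h) = 5*(X - h) = -5*h + 5*X)
r = 2530967130 (r = -45 + 9*((-6056 + 17771)*(25020 + (-5*55 + 5*(-148)))) = -45 + 9*(11715*(25020 + (-275 - 740))) = -45 + 9*(11715*(25020 - 1015)) = -45 + 9*(11715*24005) = -45 + 9*281218575 = -45 + 2530967175 = 2530967130)
(M(80, 215) - 46363)*(r - 3329) = ((186 + 215) - 46363)*(2530967130 - 3329) = (401 - 46363)*2530963801 = -45962*2530963801 = -116328158221562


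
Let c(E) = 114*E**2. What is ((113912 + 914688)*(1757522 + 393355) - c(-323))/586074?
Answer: 368730031449/97679 ≈ 3.7749e+6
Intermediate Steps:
((113912 + 914688)*(1757522 + 393355) - c(-323))/586074 = ((113912 + 914688)*(1757522 + 393355) - 114*(-323)**2)/586074 = (1028600*2150877 - 114*104329)*(1/586074) = (2212392082200 - 1*11893506)*(1/586074) = (2212392082200 - 11893506)*(1/586074) = 2212380188694*(1/586074) = 368730031449/97679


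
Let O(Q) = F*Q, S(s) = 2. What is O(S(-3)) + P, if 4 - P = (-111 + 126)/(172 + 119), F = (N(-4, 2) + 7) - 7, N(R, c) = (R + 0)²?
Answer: 3487/97 ≈ 35.948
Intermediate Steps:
N(R, c) = R²
F = 16 (F = ((-4)² + 7) - 7 = (16 + 7) - 7 = 23 - 7 = 16)
O(Q) = 16*Q
P = 383/97 (P = 4 - (-111 + 126)/(172 + 119) = 4 - 15/291 = 4 - 1*5/97 = 4 - 5/97 = 383/97 ≈ 3.9485)
O(S(-3)) + P = 16*2 + 383/97 = 32 + 383/97 = 3487/97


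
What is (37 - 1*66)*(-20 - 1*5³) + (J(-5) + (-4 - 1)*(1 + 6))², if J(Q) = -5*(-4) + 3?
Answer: 4349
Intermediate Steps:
J(Q) = 23 (J(Q) = 20 + 3 = 23)
(37 - 1*66)*(-20 - 1*5³) + (J(-5) + (-4 - 1)*(1 + 6))² = (37 - 1*66)*(-20 - 1*5³) + (23 + (-4 - 1)*(1 + 6))² = (37 - 66)*(-20 - 1*125) + (23 - 5*7)² = -29*(-20 - 125) + (23 - 35)² = -29*(-145) + (-12)² = 4205 + 144 = 4349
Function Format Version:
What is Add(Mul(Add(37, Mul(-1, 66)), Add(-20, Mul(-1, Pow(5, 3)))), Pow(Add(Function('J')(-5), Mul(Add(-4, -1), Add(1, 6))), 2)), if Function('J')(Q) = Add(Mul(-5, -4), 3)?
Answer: 4349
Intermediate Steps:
Function('J')(Q) = 23 (Function('J')(Q) = Add(20, 3) = 23)
Add(Mul(Add(37, Mul(-1, 66)), Add(-20, Mul(-1, Pow(5, 3)))), Pow(Add(Function('J')(-5), Mul(Add(-4, -1), Add(1, 6))), 2)) = Add(Mul(Add(37, Mul(-1, 66)), Add(-20, Mul(-1, Pow(5, 3)))), Pow(Add(23, Mul(Add(-4, -1), Add(1, 6))), 2)) = Add(Mul(Add(37, -66), Add(-20, Mul(-1, 125))), Pow(Add(23, Mul(-5, 7)), 2)) = Add(Mul(-29, Add(-20, -125)), Pow(Add(23, -35), 2)) = Add(Mul(-29, -145), Pow(-12, 2)) = Add(4205, 144) = 4349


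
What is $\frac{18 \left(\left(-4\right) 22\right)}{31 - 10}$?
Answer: $- \frac{528}{7} \approx -75.429$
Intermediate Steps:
$\frac{18 \left(\left(-4\right) 22\right)}{31 - 10} = \frac{18 \left(-88\right)}{21} = \left(-1584\right) \frac{1}{21} = - \frac{528}{7}$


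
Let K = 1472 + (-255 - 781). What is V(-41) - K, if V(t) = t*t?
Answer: 1245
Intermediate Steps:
V(t) = t**2
K = 436 (K = 1472 - 1036 = 436)
V(-41) - K = (-41)**2 - 1*436 = 1681 - 436 = 1245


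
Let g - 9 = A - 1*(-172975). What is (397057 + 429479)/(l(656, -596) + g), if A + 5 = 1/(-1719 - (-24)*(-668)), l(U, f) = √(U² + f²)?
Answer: 1407831978218576319/294625974275186576 - 32554980169317*√49097/294625974275186576 ≈ 4.7539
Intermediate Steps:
A = -88756/17751 (A = -5 + 1/(-1719 - (-24)*(-668)) = -5 + 1/(-1719 - 1*16032) = -5 + 1/(-1719 - 16032) = -5 + 1/(-17751) = -5 - 1/17751 = -88756/17751 ≈ -5.0001)
g = 3070550228/17751 (g = 9 + (-88756/17751 - 1*(-172975)) = 9 + (-88756/17751 + 172975) = 9 + 3070390469/17751 = 3070550228/17751 ≈ 1.7298e+5)
(397057 + 429479)/(l(656, -596) + g) = (397057 + 429479)/(√(656² + (-596)²) + 3070550228/17751) = 826536/(√(430336 + 355216) + 3070550228/17751) = 826536/(√785552 + 3070550228/17751) = 826536/(4*√49097 + 3070550228/17751) = 826536/(3070550228/17751 + 4*√49097)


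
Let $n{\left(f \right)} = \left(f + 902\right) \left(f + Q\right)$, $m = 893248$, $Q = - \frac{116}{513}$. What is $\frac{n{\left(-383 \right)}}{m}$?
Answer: $- \frac{34010935}{152745408} \approx -0.22266$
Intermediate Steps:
$Q = - \frac{116}{513}$ ($Q = \left(-116\right) \frac{1}{513} = - \frac{116}{513} \approx -0.22612$)
$n{\left(f \right)} = \left(902 + f\right) \left(- \frac{116}{513} + f\right)$ ($n{\left(f \right)} = \left(f + 902\right) \left(f - \frac{116}{513}\right) = \left(902 + f\right) \left(- \frac{116}{513} + f\right)$)
$\frac{n{\left(-383 \right)}}{m} = \frac{- \frac{104632}{513} + \left(-383\right)^{2} + \frac{462610}{513} \left(-383\right)}{893248} = \left(- \frac{104632}{513} + 146689 - \frac{177179630}{513}\right) \frac{1}{893248} = \left(- \frac{34010935}{171}\right) \frac{1}{893248} = - \frac{34010935}{152745408}$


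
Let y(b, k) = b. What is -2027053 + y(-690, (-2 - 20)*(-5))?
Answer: -2027743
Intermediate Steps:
-2027053 + y(-690, (-2 - 20)*(-5)) = -2027053 - 690 = -2027743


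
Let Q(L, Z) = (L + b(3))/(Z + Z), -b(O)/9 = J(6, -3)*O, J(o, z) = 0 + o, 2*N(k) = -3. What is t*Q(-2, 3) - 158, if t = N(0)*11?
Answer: 293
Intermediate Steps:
N(k) = -3/2 (N(k) = (½)*(-3) = -3/2)
J(o, z) = o
t = -33/2 (t = -3/2*11 = -33/2 ≈ -16.500)
b(O) = -54*O
Q(L, Z) = (-162 + L)/(2*Z) (Q(L, Z) = (L - 54*3)/(Z + Z) = (L - 162)/((2*Z)) = (-162 + L)*(1/(2*Z)) = (-162 + L)/(2*Z))
t*Q(-2, 3) - 158 = -33*(-162 - 2)/(4*3) - 158 = -33*(-164)/(4*3) - 158 = -33/2*(-82/3) - 158 = 451 - 158 = 293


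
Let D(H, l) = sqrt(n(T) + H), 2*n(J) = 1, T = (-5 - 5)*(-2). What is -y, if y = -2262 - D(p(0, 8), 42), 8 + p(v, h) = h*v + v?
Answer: 2262 + I*sqrt(30)/2 ≈ 2262.0 + 2.7386*I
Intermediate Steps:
T = 20 (T = -10*(-2) = 20)
p(v, h) = -8 + v + h*v (p(v, h) = -8 + (h*v + v) = -8 + (v + h*v) = -8 + v + h*v)
n(J) = 1/2 (n(J) = (1/2)*1 = 1/2)
D(H, l) = sqrt(1/2 + H)
y = -2262 - I*sqrt(30)/2 (y = -2262 - sqrt(2 + 4*(-8 + 0 + 8*0))/2 = -2262 - sqrt(2 + 4*(-8 + 0 + 0))/2 = -2262 - sqrt(2 + 4*(-8))/2 = -2262 - sqrt(2 - 32)/2 = -2262 - sqrt(-30)/2 = -2262 - I*sqrt(30)/2 ≈ -2262.0 - 2.7386*I)
-y = -(-2262 - I*sqrt(30)/2) = 2262 + I*sqrt(30)/2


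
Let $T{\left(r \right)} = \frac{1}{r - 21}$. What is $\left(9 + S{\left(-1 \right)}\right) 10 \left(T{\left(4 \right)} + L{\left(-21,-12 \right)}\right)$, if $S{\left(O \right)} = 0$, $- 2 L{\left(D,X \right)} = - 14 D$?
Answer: $- \frac{225000}{17} \approx -13235.0$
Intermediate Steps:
$L{\left(D,X \right)} = 7 D$ ($L{\left(D,X \right)} = - \frac{\left(-14\right) D}{2} = 7 D$)
$T{\left(r \right)} = \frac{1}{-21 + r}$
$\left(9 + S{\left(-1 \right)}\right) 10 \left(T{\left(4 \right)} + L{\left(-21,-12 \right)}\right) = \left(9 + 0\right) 10 \left(\frac{1}{-21 + 4} + 7 \left(-21\right)\right) = 9 \cdot 10 \left(\frac{1}{-17} - 147\right) = 90 \left(- \frac{1}{17} - 147\right) = 90 \left(- \frac{2500}{17}\right) = - \frac{225000}{17}$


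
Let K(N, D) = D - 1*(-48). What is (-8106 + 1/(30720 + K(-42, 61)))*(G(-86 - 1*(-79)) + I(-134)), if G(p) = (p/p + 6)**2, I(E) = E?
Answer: 21241489205/30829 ≈ 6.8901e+5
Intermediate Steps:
K(N, D) = 48 + D (K(N, D) = D + 48 = 48 + D)
G(p) = 49 (G(p) = (1 + 6)**2 = 7**2 = 49)
(-8106 + 1/(30720 + K(-42, 61)))*(G(-86 - 1*(-79)) + I(-134)) = (-8106 + 1/(30720 + (48 + 61)))*(49 - 134) = (-8106 + 1/(30720 + 109))*(-85) = (-8106 + 1/30829)*(-85) = -249899873/30829*(-85) = 21241489205/30829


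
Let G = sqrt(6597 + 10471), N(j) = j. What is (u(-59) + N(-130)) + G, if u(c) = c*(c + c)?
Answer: 6832 + 2*sqrt(4267) ≈ 6962.6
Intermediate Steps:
G = 2*sqrt(4267) (G = sqrt(17068) = 2*sqrt(4267) ≈ 130.64)
u(c) = 2*c**2 (u(c) = c*(2*c) = 2*c**2)
(u(-59) + N(-130)) + G = (2*(-59)**2 - 130) + 2*sqrt(4267) = (2*3481 - 130) + 2*sqrt(4267) = (6962 - 130) + 2*sqrt(4267) = 6832 + 2*sqrt(4267)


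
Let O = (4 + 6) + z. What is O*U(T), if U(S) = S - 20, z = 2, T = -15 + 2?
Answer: -396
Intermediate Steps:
T = -13
U(S) = -20 + S
O = 12 (O = (4 + 6) + 2 = 10 + 2 = 12)
O*U(T) = 12*(-20 - 13) = 12*(-33) = -396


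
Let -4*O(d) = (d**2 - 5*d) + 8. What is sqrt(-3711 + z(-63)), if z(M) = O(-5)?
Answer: I*sqrt(14902)/2 ≈ 61.037*I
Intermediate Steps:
O(d) = -2 - d**2/4 + 5*d/4 (O(d) = -((d**2 - 5*d) + 8)/4 = -(8 + d**2 - 5*d)/4 = -2 - d**2/4 + 5*d/4)
z(M) = -29/2 (z(M) = -2 - 1/4*(-5)**2 + (5/4)*(-5) = -2 - 1/4*25 - 25/4 = -2 - 25/4 - 25/4 = -29/2)
sqrt(-3711 + z(-63)) = sqrt(-3711 - 29/2) = sqrt(-7451/2) = I*sqrt(14902)/2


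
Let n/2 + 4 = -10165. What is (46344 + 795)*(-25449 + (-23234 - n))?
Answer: -1336154955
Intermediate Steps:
n = -20338 (n = -8 + 2*(-10165) = -8 - 20330 = -20338)
(46344 + 795)*(-25449 + (-23234 - n)) = (46344 + 795)*(-25449 + (-23234 - 1*(-20338))) = 47139*(-25449 + (-23234 + 20338)) = 47139*(-25449 - 2896) = 47139*(-28345) = -1336154955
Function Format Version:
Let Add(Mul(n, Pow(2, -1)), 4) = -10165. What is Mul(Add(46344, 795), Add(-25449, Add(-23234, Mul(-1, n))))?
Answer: -1336154955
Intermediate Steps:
n = -20338 (n = Add(-8, Mul(2, -10165)) = Add(-8, -20330) = -20338)
Mul(Add(46344, 795), Add(-25449, Add(-23234, Mul(-1, n)))) = Mul(Add(46344, 795), Add(-25449, Add(-23234, Mul(-1, -20338)))) = Mul(47139, Add(-25449, Add(-23234, 20338))) = Mul(47139, Add(-25449, -2896)) = Mul(47139, -28345) = -1336154955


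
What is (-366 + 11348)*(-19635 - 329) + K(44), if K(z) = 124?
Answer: -219244524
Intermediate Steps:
(-366 + 11348)*(-19635 - 329) + K(44) = (-366 + 11348)*(-19635 - 329) + 124 = 10982*(-19964) + 124 = -219244648 + 124 = -219244524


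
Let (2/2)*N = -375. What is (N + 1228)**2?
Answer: 727609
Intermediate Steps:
N = -375
(N + 1228)**2 = (-375 + 1228)**2 = 853**2 = 727609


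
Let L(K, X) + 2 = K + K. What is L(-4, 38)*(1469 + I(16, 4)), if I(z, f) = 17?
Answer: -14860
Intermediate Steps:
L(K, X) = -2 + 2*K (L(K, X) = -2 + (K + K) = -2 + 2*K)
L(-4, 38)*(1469 + I(16, 4)) = (-2 + 2*(-4))*(1469 + 17) = (-2 - 8)*1486 = -10*1486 = -14860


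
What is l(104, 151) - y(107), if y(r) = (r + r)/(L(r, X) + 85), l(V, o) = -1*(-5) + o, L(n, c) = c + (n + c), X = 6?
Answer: 15805/102 ≈ 154.95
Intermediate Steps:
L(n, c) = n + 2*c (L(n, c) = c + (c + n) = n + 2*c)
l(V, o) = 5 + o
y(r) = 2*r/(97 + r) (y(r) = (r + r)/((r + 2*6) + 85) = (2*r)/((r + 12) + 85) = (2*r)/((12 + r) + 85) = (2*r)/(97 + r) = 2*r/(97 + r))
l(104, 151) - y(107) = (5 + 151) - 2*107/(97 + 107) = 156 - 2*107/204 = 156 - 1*107/102 = 156 - 107/102 = 15805/102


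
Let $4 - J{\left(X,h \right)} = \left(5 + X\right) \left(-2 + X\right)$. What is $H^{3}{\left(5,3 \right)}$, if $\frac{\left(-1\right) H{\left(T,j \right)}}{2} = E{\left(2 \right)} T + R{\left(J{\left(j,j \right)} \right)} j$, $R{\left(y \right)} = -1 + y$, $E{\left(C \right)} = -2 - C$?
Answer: $343000$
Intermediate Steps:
$J{\left(X,h \right)} = 4 - \left(-2 + X\right) \left(5 + X\right)$ ($J{\left(X,h \right)} = 4 - \left(5 + X\right) \left(-2 + X\right) = 4 - \left(-2 + X\right) \left(5 + X\right)$)
$H{\left(T,j \right)} = 8 T - 2 j \left(13 - j^{2} - 3 j\right)$ ($H{\left(T,j \right)} = - 2 \left(\left(-2 - 2\right) T + \left(-1 - \left(-14 + j^{2} + 3 j\right)\right) j\right) = - 2 \left(\left(-2 - 2\right) T + \left(13 - j^{2} - 3 j\right) j\right) = - 2 \left(- 4 T + j \left(13 - j^{2} - 3 j\right)\right) = 8 T - 2 j \left(13 - j^{2} - 3 j\right)$)
$H^{3}{\left(5,3 \right)} = \left(8 \cdot 5 + 2 \cdot 3 \left(-13 + 3^{2} + 3 \cdot 3\right)\right)^{3} = \left(40 + 2 \cdot 3 \left(-13 + 9 + 9\right)\right)^{3} = \left(40 + 2 \cdot 3 \cdot 5\right)^{3} = \left(40 + 30\right)^{3} = 70^{3} = 343000$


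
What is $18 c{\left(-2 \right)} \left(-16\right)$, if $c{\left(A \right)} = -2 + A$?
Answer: $1152$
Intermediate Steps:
$18 c{\left(-2 \right)} \left(-16\right) = 18 \left(-2 - 2\right) \left(-16\right) = 18 \left(-4\right) \left(-16\right) = \left(-72\right) \left(-16\right) = 1152$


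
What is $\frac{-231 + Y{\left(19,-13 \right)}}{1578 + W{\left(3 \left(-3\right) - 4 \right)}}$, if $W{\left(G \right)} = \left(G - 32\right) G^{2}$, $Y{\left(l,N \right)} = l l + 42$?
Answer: $- \frac{172}{6027} \approx -0.028538$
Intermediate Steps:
$Y{\left(l,N \right)} = 42 + l^{2}$ ($Y{\left(l,N \right)} = l^{2} + 42 = 42 + l^{2}$)
$W{\left(G \right)} = G^{2} \left(-32 + G\right)$ ($W{\left(G \right)} = \left(-32 + G\right) G^{2} = G^{2} \left(-32 + G\right)$)
$\frac{-231 + Y{\left(19,-13 \right)}}{1578 + W{\left(3 \left(-3\right) - 4 \right)}} = \frac{-231 + \left(42 + 19^{2}\right)}{1578 + \left(3 \left(-3\right) - 4\right)^{2} \left(-32 + \left(3 \left(-3\right) - 4\right)\right)} = \frac{-231 + \left(42 + 361\right)}{1578 + \left(-9 - 4\right)^{2} \left(-32 - 13\right)} = \frac{-231 + 403}{1578 + \left(-13\right)^{2} \left(-32 - 13\right)} = \frac{172}{1578 + 169 \left(-45\right)} = \frac{172}{1578 - 7605} = \frac{172}{-6027} = 172 \left(- \frac{1}{6027}\right) = - \frac{172}{6027}$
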